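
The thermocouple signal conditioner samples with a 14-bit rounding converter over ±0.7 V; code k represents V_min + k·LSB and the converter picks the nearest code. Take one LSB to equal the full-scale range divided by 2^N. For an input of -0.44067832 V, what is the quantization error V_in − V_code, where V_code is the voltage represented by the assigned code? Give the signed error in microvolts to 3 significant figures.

Span: 0.7 V − (-0.7 V) = 1.4 V. LSB = 1.4 V / 2^14 ≈ 85.45 µV.
(-0.44067832 − (-0.7)) / LSB = 0.25932168 × 16384/1.4 = 3034.8046. Nearest integer: k = 3035.
Reconstructed level: -0.7 + 3035 × 1.4/16384 V = -0.44066162109 V.
V_in − V_code = -0.44067832 − (-0.44066162109) = −16.7 µV.

−16.7 µV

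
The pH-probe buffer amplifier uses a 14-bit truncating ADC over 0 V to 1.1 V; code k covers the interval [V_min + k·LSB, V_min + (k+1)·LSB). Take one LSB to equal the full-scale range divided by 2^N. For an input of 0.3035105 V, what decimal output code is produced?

4520

V_FS = 1.1 V. LSB = 1.1 V / 2^14 ≈ 67.14 µV.
V_in − V_min = 0.3035105 − (0) = 0.3035105 V.
Divide by LSB: 0.3035105 × 16384/1.1 = 4520.6509.
Truncating gives code 4520.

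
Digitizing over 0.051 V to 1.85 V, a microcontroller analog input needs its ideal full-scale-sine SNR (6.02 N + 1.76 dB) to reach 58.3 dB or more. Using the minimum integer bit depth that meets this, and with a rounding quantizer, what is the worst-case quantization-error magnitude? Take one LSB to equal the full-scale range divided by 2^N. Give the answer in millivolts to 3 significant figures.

0.878 mV

The full-scale span is 1.85 − (0.051) = 1.799 V.
N ≥ (58.3 − 1.76)/6.02 = 9.392 → N_min = 10.
LSB = 1.799 V ÷ 2^10 = 1.799/1024 V = 1.7568 mV.
|e|_max = LSB/2 = 0.878 mV.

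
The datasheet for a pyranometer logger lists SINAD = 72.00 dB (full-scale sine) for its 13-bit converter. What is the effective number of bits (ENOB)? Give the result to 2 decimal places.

Inverting SNR = 6.02 N + 1.76: N_eff = (72.00 − 1.76)/6.02 = 11.6678.

11.67 bits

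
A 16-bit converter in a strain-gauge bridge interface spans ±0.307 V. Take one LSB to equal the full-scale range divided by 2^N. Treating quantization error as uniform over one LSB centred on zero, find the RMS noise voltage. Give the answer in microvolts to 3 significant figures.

The full-scale span is 0.307 − (-0.307) = 0.614 V.
LSB = 0.614 V ÷ 2^16 = 0.614/65536 V = 9.3689 µV.
For a uniform distribution on [−LSB/2, +LSB/2], V_rms = LSB/√12 = 9.3689 µV/3.4641 = 2.70 µV.

2.70 µV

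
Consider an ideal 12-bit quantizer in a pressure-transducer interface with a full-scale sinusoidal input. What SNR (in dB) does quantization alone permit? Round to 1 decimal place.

74.0 dB

For an ideal N-bit converter with full-scale sine input, SNR = 6.02 N + 1.76 dB. SNR = 6.02 × 12 + 1.76 = 72.24 + 1.76 = 74.00 dB.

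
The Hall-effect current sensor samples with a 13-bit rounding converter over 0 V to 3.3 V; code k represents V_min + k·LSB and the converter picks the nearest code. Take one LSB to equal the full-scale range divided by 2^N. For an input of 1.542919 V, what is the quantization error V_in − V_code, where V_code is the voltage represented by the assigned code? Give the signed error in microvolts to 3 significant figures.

Range is 3.3 V. LSB = 3.3 V / 2^13 ≈ 402.8 µV.
(1.542919 − (0)) / LSB = 1.542919 × 8192/3.3 = 3830.1795. Nearest integer: k = 3830.
Reconstructed level: 0 + 3830 × 3.3/8192 V = 1.542846680 V.
e = 1.542919 − (1.542846680) = +72.3 µV.

+72.3 µV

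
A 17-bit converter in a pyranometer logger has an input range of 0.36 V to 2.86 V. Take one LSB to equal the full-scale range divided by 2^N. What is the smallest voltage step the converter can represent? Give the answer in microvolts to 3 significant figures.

Span: 2.86 V − (0.36 V) = 2.5 V.
2^17 = 131072 levels.
Step size = 2.5/131072 V = 19.1 µV.

19.1 µV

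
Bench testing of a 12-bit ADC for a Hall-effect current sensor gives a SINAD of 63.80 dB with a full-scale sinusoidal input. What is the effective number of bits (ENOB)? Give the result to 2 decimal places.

10.31 bits

(63.80 − 1.76) / 6.02 = 62.04/6.02 = 10.3056 effective bits.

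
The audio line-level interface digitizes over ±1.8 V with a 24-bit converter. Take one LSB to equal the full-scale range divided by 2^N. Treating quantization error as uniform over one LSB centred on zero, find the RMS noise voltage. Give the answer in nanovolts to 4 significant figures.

Range = 1.8 − (-1.8) = 3.6 V.
LSB = 3.6 V / 2^24 = 214.577 nV.
For a uniform distribution on [−LSB/2, +LSB/2], V_rms = LSB/√12 = 214.577 nV/3.4641 = 61.94 nV.

61.94 nV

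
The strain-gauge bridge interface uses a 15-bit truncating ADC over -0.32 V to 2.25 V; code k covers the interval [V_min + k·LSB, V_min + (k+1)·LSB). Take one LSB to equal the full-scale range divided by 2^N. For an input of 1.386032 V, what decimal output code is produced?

21752

Span: 2.25 V − (-0.32 V) = 2.57 V. LSB = 2.57 V / 2^15 ≈ 78.43 µV.
code = ⌊(V_in − V_min)/LSB⌋ = ⌊(V_in − V_min) × 2^15 / range⌋
     = ⌊(1.386032 − (-0.32)) × 32768 / 2.57⌋ = ⌊1.706032 × 32768/2.57⌋
     = ⌊21752.240⌋ = 21752.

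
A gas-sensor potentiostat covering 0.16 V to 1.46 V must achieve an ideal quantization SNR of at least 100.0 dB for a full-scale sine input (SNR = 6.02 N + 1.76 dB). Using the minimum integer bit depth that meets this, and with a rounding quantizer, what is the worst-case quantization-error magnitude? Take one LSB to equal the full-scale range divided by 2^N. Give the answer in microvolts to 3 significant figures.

Full-scale range = 1.46 V − (0.16 V) = 1.3 V.
6.02 N + 1.76 ≥ 100.0 gives N ≥ 16.319, so the minimum integer is 17.
LSB = 1.3 V / 2^17 = 9.9182 µV.
|e|_max = LSB/2 = 4.96 µV.

4.96 µV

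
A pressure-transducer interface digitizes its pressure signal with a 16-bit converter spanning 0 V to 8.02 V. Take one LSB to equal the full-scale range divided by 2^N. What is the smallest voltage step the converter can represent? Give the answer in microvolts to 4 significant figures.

Range is 8.02 V.
Number of codes = 2^16 = 65536.
One LSB is 8.02 V / 65536 = 122.4 µV.

122.4 µV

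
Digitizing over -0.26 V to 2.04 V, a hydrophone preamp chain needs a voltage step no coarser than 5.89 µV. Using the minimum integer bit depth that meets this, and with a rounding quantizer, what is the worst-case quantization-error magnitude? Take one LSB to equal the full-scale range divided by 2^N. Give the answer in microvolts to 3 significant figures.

Range = 2.04 − (-0.26) = 2.3 V.
Required number of levels: 2.3/5.89 µV = 390490; smallest N with 2^N ≥ that is 19.
One LSB is 2.3 V / 524288 = 4.3869 µV.
Half an LSB is 2.19 µV.

2.19 µV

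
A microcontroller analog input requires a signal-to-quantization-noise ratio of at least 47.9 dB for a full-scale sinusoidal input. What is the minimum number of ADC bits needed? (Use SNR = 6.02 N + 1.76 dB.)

8 bits

N ≥ (47.9 − 1.76)/6.02 = 7.664 → N_min = 8.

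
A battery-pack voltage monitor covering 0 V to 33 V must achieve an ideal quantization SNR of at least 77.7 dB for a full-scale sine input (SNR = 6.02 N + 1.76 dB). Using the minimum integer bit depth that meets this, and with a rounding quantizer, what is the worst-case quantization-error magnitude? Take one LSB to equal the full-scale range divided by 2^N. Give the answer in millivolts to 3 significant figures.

Range is 33 V.
Required N = ⌈(77.7 − 1.76)/6.02⌉ = ⌈12.615⌉ = 13.
One LSB is 33 V / 8192 = 4.0283 mV.
|e|_max = LSB/2 = 2.01 mV.

2.01 mV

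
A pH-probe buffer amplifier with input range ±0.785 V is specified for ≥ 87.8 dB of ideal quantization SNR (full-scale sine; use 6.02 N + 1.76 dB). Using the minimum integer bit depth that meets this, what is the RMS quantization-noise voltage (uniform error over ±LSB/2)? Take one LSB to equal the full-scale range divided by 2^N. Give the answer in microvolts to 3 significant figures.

13.8 µV

The full-scale span is 0.785 − (-0.785) = 1.57 V.
Solving 6.02 N ≥ 87.8 − 1.76: N ≥ 14.292. Round up → N = 15.
Step size = 1.57/32768 V = 47.913 µV.
V_rms = LSB/√12 = 13.8 µV.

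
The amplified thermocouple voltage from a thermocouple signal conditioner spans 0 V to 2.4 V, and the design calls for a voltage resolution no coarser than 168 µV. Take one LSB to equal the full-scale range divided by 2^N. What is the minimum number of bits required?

Full-scale range = 2.4 V.
Need 2^N ≥ 2.4 V / 168 µV = 14290 → N_min = 14.

14 bits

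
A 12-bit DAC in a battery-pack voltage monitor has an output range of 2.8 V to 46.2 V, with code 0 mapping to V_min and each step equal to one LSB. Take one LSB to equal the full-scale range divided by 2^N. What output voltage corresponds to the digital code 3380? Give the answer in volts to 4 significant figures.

38.61 V

The full-scale span is 46.2 − (2.8) = 43.4 V. LSB = 43.4 V / 2^12.
V_out = V_min + code × LSB = 2.8 V + 3380 × 43.4 V / 4096
      = 2.8 V + 35.8135 V = 38.6135 V.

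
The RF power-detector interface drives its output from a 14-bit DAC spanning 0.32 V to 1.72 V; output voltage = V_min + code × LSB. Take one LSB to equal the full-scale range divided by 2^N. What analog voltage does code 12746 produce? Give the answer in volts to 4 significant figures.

1.409 V

Range = 1.72 − (0.32) = 1.4 V. LSB = 1.4 V / 2^14.
V_out = V_min + code × LSB = 0.32 V + 12746 × 1.4 V / 16384
      = 0.32 V + 1.08914 V = 1.40914 V.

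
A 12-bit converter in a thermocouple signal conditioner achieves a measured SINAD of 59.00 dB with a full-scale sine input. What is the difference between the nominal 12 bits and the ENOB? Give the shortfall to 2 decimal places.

ENOB = (SINAD − 1.76)/6.02 = (59.00 − 1.76)/6.02 = 9.5083 bits.
Lost resolution: 12 − 9.5083 = 2.4917 bits.

2.49 bits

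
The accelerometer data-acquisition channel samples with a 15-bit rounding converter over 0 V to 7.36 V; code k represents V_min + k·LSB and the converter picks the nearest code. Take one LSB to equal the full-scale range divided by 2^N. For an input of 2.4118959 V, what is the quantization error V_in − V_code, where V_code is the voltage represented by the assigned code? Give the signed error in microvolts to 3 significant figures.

+40.4 µV

V_FS = 7.36 V. LSB = 7.36 V / 2^15 ≈ 224.6 µV.
Position in LSBs: (2.4118959 − (0)) × 32768/7.36 = 10738.1800; rounding gives k = 10738.
V_code = V_min + k × range/2^15 = 0 + 10738 × 7.36/32768 = 2.4118554688 V.
Error = V_in − V_code = 2.4118959 − (2.4118554688) = +40.4 µV.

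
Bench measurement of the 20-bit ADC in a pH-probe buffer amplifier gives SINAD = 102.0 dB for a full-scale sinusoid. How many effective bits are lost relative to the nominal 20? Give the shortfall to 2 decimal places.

N_eff = (102.0 − 1.76)/6.02 = 16.6512 bits.
Shortfall = 20 − 16.6512 = 3.3488 bits.

3.35 bits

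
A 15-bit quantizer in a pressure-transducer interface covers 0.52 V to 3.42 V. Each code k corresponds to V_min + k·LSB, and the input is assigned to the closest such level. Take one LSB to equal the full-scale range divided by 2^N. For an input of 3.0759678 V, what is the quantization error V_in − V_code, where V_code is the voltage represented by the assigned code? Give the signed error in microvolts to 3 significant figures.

−28.9 µV

Span: 3.42 V − (0.52 V) = 2.9 V. LSB = 2.9 V / 2^15 ≈ 88.50 µV.
(V_in − V_min)/LSB = (3.0759678 − (0.52)) × 32768/2.9 = 28880.6734 → nearest code k = 28881.
V_code = 0.52 + (28881/32768) × 2.9 = 3.0759967041 V.
Error = V_in − V_code = 3.0759678 − (3.0759967041) = −28.9 µV.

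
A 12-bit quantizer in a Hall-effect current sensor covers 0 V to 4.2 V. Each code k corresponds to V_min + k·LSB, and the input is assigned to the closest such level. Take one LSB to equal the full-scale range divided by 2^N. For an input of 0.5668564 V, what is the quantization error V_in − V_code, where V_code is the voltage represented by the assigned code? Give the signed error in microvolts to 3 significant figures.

Range is 4.2 V. LSB = 4.2 V / 2^12 ≈ 1.025 mV.
Position in LSBs: (0.5668564 − (0)) × 4096/4.2 = 552.8200; rounding gives k = 553.
V_code = 0 + (553/4096) × 4.2 = 0.5670410156 V.
V_in − V_code = 0.5668564 − (0.5670410156) = −185 µV.

−185 µV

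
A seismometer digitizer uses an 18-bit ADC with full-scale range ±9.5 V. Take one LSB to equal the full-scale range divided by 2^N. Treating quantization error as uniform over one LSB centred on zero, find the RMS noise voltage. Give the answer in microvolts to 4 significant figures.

Full-scale range = 9.5 V − (-9.5 V) = 19 V.
LSB = 19 V ÷ 2^18 = 19/262144 V = 72.4792 µV.
σ_q = LSB/√12 = 72.4792 µV/3.4641 = 20.92 µV.

20.92 µV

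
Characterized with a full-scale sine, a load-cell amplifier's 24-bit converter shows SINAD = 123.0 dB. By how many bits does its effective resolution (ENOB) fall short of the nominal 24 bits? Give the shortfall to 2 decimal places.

3.86 bits

Effective bits = (123.0 − 1.76)/6.02 = 20.1395.
Lost resolution: 24 − 20.1395 = 3.8605 bits.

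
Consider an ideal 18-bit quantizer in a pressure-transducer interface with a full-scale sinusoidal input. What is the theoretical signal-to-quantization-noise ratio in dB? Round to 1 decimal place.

SNR = 6.02·18 + 1.76 = 110.12 dB.

110.1 dB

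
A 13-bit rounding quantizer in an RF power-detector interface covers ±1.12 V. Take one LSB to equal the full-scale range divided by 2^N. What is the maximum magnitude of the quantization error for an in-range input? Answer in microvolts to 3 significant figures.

137 µV

Range = 1.12 − (-1.12) = 2.24 V.
LSB = 2.24 V ÷ 2^13 = 2.24/8192 V = 273.44 µV.
Worst-case error for round-to-nearest is half an LSB: 137 µV.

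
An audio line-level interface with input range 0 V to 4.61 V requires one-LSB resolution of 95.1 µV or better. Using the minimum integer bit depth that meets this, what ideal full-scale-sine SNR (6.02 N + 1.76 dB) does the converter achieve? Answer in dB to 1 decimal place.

V_FS = 4.61 V.
Required number of levels: 4.61/95.1 µV = 48475; smallest N with 2^N ≥ that is 16.
Ideal SNR at N = 16: 6.02·16 + 1.76 = 98.1 dB.

98.1 dB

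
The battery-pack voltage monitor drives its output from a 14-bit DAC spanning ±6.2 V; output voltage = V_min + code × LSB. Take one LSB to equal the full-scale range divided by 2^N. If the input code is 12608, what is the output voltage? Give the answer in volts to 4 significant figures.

3.342 V

Range = 6.2 − (-6.2) = 12.4 V. LSB = 12.4 V / 2^14.
V_out = -6.2 + 12608 × (12.4/16384) V
      = -6.2 V + 9.54219 V = 3.34219 V.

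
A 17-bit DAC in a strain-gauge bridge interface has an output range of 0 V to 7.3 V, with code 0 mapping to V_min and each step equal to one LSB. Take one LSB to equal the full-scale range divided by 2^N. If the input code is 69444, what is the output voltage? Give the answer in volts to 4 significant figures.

3.868 V

Full-scale range = 7.3 V. LSB = 7.3 V / 2^17.
Output = V_min + (69444/131072) × range = 0 + 0.529816 × 7.3 V
      = 0 V + 3.86765 V = 3.86765 V.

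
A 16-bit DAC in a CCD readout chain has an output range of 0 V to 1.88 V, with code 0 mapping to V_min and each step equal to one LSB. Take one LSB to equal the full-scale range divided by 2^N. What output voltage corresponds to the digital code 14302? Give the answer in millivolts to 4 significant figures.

410.3 mV

Full-scale range = 1.88 V. LSB = 1.88 V / 2^16.
V_out = 0 + 14302 × (1.88/65536) V
      = 0 + 0.410275 = 0.410275 V.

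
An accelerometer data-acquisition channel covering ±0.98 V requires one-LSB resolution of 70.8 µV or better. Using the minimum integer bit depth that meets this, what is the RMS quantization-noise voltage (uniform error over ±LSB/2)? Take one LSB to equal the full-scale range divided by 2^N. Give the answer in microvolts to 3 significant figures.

Span: 0.98 V − (-0.98 V) = 1.96 V.
Levels needed ≥ 1.96/70.8 µV = 27680. 2^15 = 32768 suffices, so N_min = 15.
Step size = 1.96/32768 V = 59.814 µV.
V_rms = LSB/√12 = 17.3 µV.

17.3 µV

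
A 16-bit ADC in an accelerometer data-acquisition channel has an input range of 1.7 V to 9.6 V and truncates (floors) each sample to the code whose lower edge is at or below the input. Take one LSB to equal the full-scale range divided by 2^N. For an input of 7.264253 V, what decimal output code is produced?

Range = 9.6 − (1.7) = 7.9 V. LSB = 7.9 V / 2^16 ≈ 120.5 µV.
(V_in − V_min) × 2^16/range = (7.264253 − (1.7)) × 65536/7.9 = 46159.352.
Floor → code = 46159.

46159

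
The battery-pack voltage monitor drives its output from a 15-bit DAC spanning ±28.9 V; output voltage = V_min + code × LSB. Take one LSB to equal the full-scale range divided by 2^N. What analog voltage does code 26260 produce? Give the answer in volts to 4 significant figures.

17.42 V

Full-scale range = 28.9 V − (-28.9 V) = 57.8 V. LSB = 57.8 V / 2^15.
V_out = -28.9 + 26260 × (57.8/32768) V
      = -28.9 + 46.3204 = 17.4204 V.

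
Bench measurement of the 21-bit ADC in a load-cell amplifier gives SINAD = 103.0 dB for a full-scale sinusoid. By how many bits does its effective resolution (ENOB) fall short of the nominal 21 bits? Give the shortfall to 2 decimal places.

Effective bits = (103.0 − 1.76)/6.02 = 16.8173.
Shortfall = 21 − 16.8173 = 4.1827 bits.

4.18 bits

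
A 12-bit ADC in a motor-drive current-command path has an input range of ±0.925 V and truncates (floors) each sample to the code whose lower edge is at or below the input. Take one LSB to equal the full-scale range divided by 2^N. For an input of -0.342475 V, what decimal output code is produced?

1289

Full-scale range = 0.925 V − (-0.925 V) = 1.85 V. LSB = 1.85 V / 2^12 ≈ 451.7 µV.
V_in − V_min = -0.342475 − (-0.925) = 0.582525 V.
Divide by LSB: 0.582525 × 4096/1.85 = 1289.7418.
Truncating gives code 1289.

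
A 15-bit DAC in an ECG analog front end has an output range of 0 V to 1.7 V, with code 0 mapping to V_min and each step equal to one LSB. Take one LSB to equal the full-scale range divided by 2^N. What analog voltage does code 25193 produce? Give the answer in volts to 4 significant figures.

Span = 1.7 V. LSB = 1.7 V / 2^15.
V_out = 0 + 25193 × (1.7/32768) V
      = 0 V + 1.30701 V = 1.30701 V.

1.307 V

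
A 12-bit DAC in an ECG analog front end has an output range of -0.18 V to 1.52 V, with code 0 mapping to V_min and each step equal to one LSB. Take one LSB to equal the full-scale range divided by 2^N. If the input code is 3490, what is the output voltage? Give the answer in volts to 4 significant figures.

1.268 V

Span: 1.52 V − (-0.18 V) = 1.7 V. LSB = 1.7 V / 2^12.
V_out = V_min + code × LSB = -0.18 V + 3490 × 1.7 V / 4096
      = -0.18 V + 1.44849 V = 1.26849 V.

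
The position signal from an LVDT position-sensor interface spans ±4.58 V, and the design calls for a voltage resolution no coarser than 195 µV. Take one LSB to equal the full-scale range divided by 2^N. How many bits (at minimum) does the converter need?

Range = 4.58 − (-4.58) = 9.16 V.
Levels needed ≥ 9.16/195 µV = 46970. 2^16 = 65536 suffices, so N_min = 16.

16 bits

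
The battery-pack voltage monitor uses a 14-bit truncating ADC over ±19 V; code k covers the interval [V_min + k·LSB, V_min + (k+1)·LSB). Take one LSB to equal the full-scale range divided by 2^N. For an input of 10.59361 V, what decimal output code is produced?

12759

Full-scale range = 19 V − (-19 V) = 38 V. LSB = 38 V / 2^14 ≈ 2.319 mV.
(V_in − V_min) × 2^14/range = (10.59361 − (-19)) × 16384/38 = 12759.519.
Floor → code = 12759.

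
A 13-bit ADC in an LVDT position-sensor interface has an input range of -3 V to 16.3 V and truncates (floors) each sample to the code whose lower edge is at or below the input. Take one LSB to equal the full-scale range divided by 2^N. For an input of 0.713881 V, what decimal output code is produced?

Span: 16.3 V − (-3 V) = 19.3 V. LSB = 19.3 V / 2^13 ≈ 2.356 mV.
V_in − V_min = 0.713881 − (-3) = 3.713881 V.
Divide by LSB: 3.713881 × 8192/19.3 = 1576.3789.
Truncating gives code 1576.

1576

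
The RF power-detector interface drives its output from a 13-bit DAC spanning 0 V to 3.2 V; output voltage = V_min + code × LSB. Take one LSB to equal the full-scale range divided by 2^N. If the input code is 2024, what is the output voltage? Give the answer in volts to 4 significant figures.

Full-scale range = 3.2 V. LSB = 3.2 V / 2^13.
Output = V_min + (2024/8192) × range = 0 + 0.247070 × 3.2 V
      = 0 V + 0.790625 V = 0.790625 V.

0.7906 V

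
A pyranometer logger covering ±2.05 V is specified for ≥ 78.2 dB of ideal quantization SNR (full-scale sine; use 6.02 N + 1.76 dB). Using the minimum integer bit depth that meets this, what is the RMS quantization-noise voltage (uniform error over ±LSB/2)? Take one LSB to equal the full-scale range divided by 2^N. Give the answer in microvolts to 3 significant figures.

Full-scale range = 2.05 V − (-2.05 V) = 4.1 V.
N ≥ (78.2 − 1.76)/6.02 = 12.698 → N_min = 13.
One LSB is 4.1 V / 8192 = 0.50049 mV.
σ_q = LSB/√12 = 0.50049 mV/3.4641 = 144 µV.

144 µV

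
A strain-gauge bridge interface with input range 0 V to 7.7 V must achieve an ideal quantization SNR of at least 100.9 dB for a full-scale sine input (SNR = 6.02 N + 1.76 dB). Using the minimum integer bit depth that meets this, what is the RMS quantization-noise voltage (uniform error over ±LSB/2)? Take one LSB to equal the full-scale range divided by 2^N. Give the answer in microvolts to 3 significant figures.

V_FS = 7.7 V.
N ≥ (100.9 − 1.76)/6.02 = 16.468 → N_min = 17.
LSB = 7.7 V ÷ 2^17 = 7.7/131072 V = 58.746 µV.
V_rms = LSB/√12 = 17.0 µV.

17.0 µV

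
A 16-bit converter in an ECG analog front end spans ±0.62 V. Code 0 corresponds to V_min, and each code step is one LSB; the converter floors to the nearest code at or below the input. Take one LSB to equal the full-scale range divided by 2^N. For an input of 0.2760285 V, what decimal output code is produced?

47356

The full-scale span is 0.62 − (-0.62) = 1.24 V. LSB = 1.24 V / 2^16 ≈ 18.92 µV.
(V_in − V_min) × 2^16/range = (0.2760285 − (-0.62)) × 65536/1.24 = 47356.551.
Floor → code = 47356.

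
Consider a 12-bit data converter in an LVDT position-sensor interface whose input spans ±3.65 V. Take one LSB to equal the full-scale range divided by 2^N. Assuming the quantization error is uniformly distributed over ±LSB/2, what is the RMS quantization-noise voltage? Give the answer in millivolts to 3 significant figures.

Span: 3.65 V − (-3.65 V) = 7.3 V.
LSB = 7.3 V / 2^12 = 1.7822 mV.
For a uniform distribution on [−LSB/2, +LSB/2], V_rms = LSB/√12 = 1.7822 mV/3.4641 = 0.514 mV.

0.514 mV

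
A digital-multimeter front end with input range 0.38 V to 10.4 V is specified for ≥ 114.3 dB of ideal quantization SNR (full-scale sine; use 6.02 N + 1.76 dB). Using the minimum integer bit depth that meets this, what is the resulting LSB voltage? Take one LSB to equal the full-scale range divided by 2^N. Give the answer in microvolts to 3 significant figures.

Full-scale range = 10.4 V − (0.38 V) = 10.02 V.
6.02 N + 1.76 ≥ 114.3 gives N ≥ 18.694, so the minimum integer is 19.
Step size = 10.02/524288 V = 19.1 µV.

19.1 µV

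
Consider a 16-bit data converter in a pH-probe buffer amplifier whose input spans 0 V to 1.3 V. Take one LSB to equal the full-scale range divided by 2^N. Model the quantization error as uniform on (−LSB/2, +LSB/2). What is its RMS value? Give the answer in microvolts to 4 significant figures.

5.726 µV

Range is 1.3 V.
Step size = 1.3/65536 V = 19.8364 µV.
V_rms = LSB/√12 = 19.8364 µV / √12 = 5.726 µV.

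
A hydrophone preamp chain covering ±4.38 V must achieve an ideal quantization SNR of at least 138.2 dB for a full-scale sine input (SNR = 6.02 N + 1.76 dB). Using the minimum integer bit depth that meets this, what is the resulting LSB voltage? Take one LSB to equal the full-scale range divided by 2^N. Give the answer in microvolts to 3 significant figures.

Full-scale range = 4.38 V − (-4.38 V) = 8.76 V.
N ≥ (138.2 − 1.76)/6.02 = 22.664 → N_min = 23.
LSB = 8.76 V / 2^23 = 1.04 µV.

1.04 µV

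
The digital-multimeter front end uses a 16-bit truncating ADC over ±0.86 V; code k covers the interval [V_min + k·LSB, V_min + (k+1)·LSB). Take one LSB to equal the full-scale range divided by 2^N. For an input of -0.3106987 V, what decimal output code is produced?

20929

Range = 0.86 − (-0.86) = 1.72 V. LSB = 1.72 V / 2^16 ≈ 26.25 µV.
V_in − V_min = -0.3106987 − (-0.86) = 0.5493013 V.
Divide by LSB: 0.5493013 × 65536/1.72 = 20929.6570.
Truncating gives code 20929.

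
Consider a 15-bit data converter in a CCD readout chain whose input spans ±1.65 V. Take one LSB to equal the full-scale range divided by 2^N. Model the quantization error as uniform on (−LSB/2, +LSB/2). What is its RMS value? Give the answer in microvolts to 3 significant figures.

Span: 1.65 V − (-1.65 V) = 3.3 V.
Step size = 3.3/32768 V = 100.71 µV.
σ_q = LSB/√12 = 100.71 µV/3.4641 = 29.1 µV.

29.1 µV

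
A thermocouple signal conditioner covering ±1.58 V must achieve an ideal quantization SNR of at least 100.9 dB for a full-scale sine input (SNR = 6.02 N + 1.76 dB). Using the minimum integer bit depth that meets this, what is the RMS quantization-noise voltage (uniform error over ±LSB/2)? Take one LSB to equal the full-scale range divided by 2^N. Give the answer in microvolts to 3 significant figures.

Span: 1.58 V − (-1.58 V) = 3.16 V.
Solving 6.02 N ≥ 100.9 − 1.76: N ≥ 16.468. Round up → N = 17.
Step size = 3.16/131072 V = 24.109 µV.
RMS noise = LSB/√12 = 6.96 µV.

6.96 µV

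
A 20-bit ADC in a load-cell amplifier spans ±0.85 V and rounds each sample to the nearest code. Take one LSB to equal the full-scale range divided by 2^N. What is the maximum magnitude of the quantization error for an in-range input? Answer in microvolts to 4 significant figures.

0.8106 µV

Span: 0.85 V − (-0.85 V) = 1.7 V.
LSB = 1.7 V ÷ 2^20 = 1.7/1048576 V = 1.62125 µV.
|e|_max = LSB/2 = 0.8106 µV.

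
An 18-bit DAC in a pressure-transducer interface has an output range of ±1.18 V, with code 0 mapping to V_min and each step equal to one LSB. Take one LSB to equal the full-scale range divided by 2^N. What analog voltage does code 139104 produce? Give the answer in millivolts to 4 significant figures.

The full-scale span is 1.18 − (-1.18) = 2.36 V. LSB = 2.36 V / 2^18.
Output = V_min + (139104/262144) × range = -1.18 + 0.530640 × 2.36 V
      = -1.18 V + 1.25231 V = 0.0723096 V.

72.31 mV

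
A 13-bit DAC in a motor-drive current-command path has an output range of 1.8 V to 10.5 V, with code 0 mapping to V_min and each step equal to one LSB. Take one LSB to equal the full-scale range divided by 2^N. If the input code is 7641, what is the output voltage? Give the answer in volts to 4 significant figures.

9.915 V

The full-scale span is 10.5 − (1.8) = 8.7 V. LSB = 8.7 V / 2^13.
V_out = V_min + code × LSB = 1.8 V + 7641 × 8.7 V / 8192
      = 1.8 + 8.11483 = 9.91483 V.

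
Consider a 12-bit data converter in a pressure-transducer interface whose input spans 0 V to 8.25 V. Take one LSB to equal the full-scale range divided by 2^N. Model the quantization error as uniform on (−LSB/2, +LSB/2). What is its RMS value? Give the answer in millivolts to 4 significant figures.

Range is 8.25 V.
LSB = 8.25 V / 2^12 = 2.01416 mV.
V_rms = LSB/√12 = 2.01416 mV / √12 = 0.5814 mV.

0.5814 mV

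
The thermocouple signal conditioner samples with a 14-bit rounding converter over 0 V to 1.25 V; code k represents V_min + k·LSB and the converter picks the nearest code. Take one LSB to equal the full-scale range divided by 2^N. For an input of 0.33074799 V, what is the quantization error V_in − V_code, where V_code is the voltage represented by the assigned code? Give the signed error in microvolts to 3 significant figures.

Range is 1.25 V. LSB = 1.25 V / 2^14 ≈ 76.29 µV.
(0.33074799 − (0)) / LSB = 0.33074799 × 16384/1.25 = 4335.1801. Nearest integer: k = 4335.
V_code = V_min + k × range/2^14 = 0 + 4335 × 1.25/16384 = 0.33073425293 V.
V_in − V_code = 0.33074799 − (0.33073425293) = +13.7 µV.

+13.7 µV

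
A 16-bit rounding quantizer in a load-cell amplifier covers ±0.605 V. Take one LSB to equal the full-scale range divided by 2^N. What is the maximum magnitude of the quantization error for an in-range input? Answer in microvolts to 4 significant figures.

9.232 µV

Range = 0.605 − (-0.605) = 1.21 V.
LSB = 1.21 V / 2^16 = 18.4631 µV.
Worst-case error for round-to-nearest is half an LSB: 9.232 µV.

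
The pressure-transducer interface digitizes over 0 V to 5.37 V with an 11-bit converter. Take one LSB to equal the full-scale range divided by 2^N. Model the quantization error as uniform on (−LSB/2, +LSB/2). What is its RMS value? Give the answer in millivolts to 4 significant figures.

0.7569 mV

V_FS = 5.37 V.
LSB = 5.37 V / 2^11 = 2.62207 mV.
σ_q = LSB/√12 = 2.62207 mV/3.4641 = 0.7569 mV.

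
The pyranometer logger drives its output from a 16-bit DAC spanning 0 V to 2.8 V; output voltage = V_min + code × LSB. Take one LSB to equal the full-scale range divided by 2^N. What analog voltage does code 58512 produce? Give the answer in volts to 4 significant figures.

2.500 V

Span = 2.8 V. LSB = 2.8 V / 2^16.
Output = V_min + (58512/65536) × range = 0 + 0.892822 × 2.8 V
      = 0 V + 2.49990 V = 2.49990 V.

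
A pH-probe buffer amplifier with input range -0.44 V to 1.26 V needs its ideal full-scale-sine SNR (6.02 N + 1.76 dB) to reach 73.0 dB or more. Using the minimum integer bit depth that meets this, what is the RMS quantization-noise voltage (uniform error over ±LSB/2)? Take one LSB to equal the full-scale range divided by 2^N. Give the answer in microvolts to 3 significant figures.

120 µV

Span: 1.26 V − (-0.44 V) = 1.7 V.
Required N = ⌈(73.0 − 1.76)/6.02⌉ = ⌈11.834⌉ = 12.
One LSB is 1.7 V / 4096 = 415.04 µV.
σ_q = LSB/√12 = 415.04 µV/3.4641 = 120 µV.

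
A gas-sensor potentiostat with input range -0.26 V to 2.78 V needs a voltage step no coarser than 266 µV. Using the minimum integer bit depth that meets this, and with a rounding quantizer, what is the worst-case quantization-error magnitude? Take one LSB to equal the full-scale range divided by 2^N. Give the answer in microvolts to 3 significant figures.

Span: 2.78 V − (-0.26 V) = 3.04 V.
Levels needed ≥ 3.04/266 µV = 11430. 2^14 = 16384 suffices, so N_min = 14.
One LSB is 3.04 V / 16384 = 185.55 µV.
|e|_max = LSB/2 = 92.8 µV.

92.8 µV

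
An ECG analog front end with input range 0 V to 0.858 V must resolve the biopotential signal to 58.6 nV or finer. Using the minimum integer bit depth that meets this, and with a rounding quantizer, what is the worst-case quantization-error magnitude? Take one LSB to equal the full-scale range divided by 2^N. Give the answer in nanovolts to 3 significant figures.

Range is 0.858 V.
Levels needed ≥ 0.858/58.6 nV = 1.464e7. 2^24 = 16777216 suffices, so N_min = 24.
One LSB is 0.858 V / 16777216 = 51.141 nV.
|e|_max = LSB/2 = 25.6 nV.

25.6 nV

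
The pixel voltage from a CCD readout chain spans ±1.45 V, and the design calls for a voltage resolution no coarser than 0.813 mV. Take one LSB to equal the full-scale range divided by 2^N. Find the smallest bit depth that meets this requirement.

12 bits

Full-scale range = 1.45 V − (-1.45 V) = 2.9 V.
Levels needed ≥ 2.9/0.813 mV = 3567. 2^12 = 4096 suffices, so N_min = 12.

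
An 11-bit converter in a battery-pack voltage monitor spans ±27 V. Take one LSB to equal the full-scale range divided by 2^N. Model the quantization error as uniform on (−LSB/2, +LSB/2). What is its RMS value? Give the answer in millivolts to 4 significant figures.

7.612 mV

Span: 27 V − (-27 V) = 54 V.
Step size = 54/2048 V = 26.3672 mV.
σ_q = LSB/√12 = 26.3672 mV/3.4641 = 7.612 mV.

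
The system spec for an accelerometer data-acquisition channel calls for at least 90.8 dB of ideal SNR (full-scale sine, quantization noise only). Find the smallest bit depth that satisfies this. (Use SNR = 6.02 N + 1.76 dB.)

N ≥ (90.8 − 1.76)/6.02 = 14.791 → N_min = 15.

15 bits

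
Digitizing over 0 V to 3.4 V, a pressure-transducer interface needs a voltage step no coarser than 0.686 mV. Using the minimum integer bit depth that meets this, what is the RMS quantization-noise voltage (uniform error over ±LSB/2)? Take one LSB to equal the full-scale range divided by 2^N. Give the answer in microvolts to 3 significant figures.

Full-scale range = 3.4 V.
Levels needed ≥ 3.4/0.686 mV = 4956. 2^13 = 8192 suffices, so N_min = 13.
LSB = 3.4 V / 2^13 = 415.04 µV.
V_rms = LSB/√12 = 120 µV.

120 µV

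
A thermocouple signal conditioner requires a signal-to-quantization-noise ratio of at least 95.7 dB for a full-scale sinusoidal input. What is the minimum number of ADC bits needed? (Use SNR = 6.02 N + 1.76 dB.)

N ≥ (95.7 − 1.76)/6.02 = 15.605 → N_min = 16.

16 bits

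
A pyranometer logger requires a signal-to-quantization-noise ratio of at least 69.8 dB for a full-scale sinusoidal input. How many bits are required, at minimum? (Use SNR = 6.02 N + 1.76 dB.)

12 bits

N ≥ (69.8 − 1.76)/6.02 = 11.302 → N_min = 12.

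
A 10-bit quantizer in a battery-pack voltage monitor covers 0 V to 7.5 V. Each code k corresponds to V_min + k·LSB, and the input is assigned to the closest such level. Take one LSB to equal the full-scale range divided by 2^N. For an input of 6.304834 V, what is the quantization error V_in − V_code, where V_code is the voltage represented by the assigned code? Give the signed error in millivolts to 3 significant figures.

−1.32 mV

Span = 7.5 V. LSB = 7.5 V / 2^10 ≈ 7.324 mV.
(6.304834 − (0)) / LSB = 6.304834 × 1024/7.5 = 860.8200. Nearest integer: k = 861.
Reconstructed level: 0 + 861 × 7.5/1024 V = 6.306152344 V.
V_in − V_code = 6.304834 − (6.306152344) = −1.32 mV.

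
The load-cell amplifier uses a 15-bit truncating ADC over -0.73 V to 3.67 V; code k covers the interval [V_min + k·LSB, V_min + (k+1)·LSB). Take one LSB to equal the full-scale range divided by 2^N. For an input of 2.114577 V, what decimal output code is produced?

21184

The full-scale span is 3.67 − (-0.73) = 4.4 V. LSB = 4.4 V / 2^15 ≈ 134.3 µV.
V_in − V_min = 2.114577 − (-0.73) = 2.844577 V.
Divide by LSB: 2.844577 × 32768/4.4 = 21184.3407.
Truncating gives code 21184.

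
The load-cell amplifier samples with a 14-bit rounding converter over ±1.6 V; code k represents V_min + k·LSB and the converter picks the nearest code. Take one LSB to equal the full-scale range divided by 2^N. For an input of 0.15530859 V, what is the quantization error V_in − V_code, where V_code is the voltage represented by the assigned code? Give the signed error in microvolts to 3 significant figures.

Range = 1.6 − (-1.6) = 3.2 V. LSB = 3.2 V / 2^14 ≈ 195.3 µV.
(0.15530859 − (-1.6)) / LSB = 1.75530859 × 16384/3.2 = 8987.1800. Nearest integer: k = 8987.
Reconstructed level: -1.6 + 8987 × 3.2/16384 V = 0.15527343750 V.
e = 0.15530859 − (0.15527343750) = +35.2 µV.

+35.2 µV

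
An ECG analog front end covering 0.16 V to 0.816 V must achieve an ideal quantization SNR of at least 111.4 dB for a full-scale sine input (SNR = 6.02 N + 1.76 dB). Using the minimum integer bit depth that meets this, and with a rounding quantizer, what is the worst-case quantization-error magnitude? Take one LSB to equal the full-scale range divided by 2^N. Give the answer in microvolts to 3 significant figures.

Range = 0.816 − (0.16) = 0.656 V.
6.02 N + 1.76 ≥ 111.4 gives N ≥ 18.213, so the minimum integer is 19.
LSB = 0.656 V ÷ 2^19 = 0.656/524288 V = 1.2512 µV.
|e|_max = LSB/2 = 0.626 µV.

0.626 µV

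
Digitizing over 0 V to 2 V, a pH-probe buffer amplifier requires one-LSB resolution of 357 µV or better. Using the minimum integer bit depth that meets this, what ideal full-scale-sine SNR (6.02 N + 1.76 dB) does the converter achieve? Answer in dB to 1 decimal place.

V_FS = 2 V.
Need 2^N ≥ 2 V / 357 µV = 5602 → N_min = 13.
SNR = 6.02 × 13 + 1.76 = 80.02 dB.

80.0 dB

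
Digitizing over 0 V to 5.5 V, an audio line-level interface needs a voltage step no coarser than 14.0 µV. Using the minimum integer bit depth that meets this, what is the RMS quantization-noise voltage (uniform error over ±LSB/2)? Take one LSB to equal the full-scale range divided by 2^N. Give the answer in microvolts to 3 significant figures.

Full-scale range = 5.5 V.
Need 2^N ≥ 5.5 V / 14.0 µV = 392900 → N_min = 19.
LSB = 5.5 V / 2^19 = 10.490 µV.
RMS noise = LSB/√12 = 3.03 µV.

3.03 µV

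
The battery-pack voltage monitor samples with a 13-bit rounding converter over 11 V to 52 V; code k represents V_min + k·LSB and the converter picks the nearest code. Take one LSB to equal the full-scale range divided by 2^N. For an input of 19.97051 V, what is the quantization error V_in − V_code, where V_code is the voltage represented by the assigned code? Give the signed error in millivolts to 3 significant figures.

+1.76 mV

The full-scale span is 52 − (11) = 41 V. LSB = 41 V / 2^13 ≈ 5.005 mV.
(V_in − V_min)/LSB = (19.97051 − (11)) × 8192/41 = 1792.3517 → nearest code k = 1792.
V_code = 11 + (1792/8192) × 41 = 19.96875000 V.
V_in − V_code = 19.97051 − (19.96875000) = +1.76 mV.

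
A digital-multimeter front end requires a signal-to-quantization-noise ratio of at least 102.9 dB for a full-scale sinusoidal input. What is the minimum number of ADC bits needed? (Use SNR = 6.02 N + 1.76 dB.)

17 bits

Solving 6.02 N ≥ 102.9 − 1.76: N ≥ 16.801. Round up → N = 17.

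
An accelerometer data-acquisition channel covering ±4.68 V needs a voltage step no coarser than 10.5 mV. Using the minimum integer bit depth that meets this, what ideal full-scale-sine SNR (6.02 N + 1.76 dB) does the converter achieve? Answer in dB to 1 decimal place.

62.0 dB

The full-scale span is 4.68 − (-4.68) = 9.36 V.
Levels needed ≥ 9.36/10.5 mV = 891.4. 2^10 = 1024 suffices, so N_min = 10.
6.02(10) + 1.76 = 61.96 dB.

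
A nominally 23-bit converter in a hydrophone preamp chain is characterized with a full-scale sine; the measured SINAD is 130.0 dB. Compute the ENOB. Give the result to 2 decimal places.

21.30 bits

Inverting SNR = 6.02 N + 1.76: N_eff = (130.0 − 1.76)/6.02 = 21.3023.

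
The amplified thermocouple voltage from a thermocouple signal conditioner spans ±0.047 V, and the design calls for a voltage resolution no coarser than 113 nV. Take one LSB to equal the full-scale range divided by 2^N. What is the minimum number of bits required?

20 bits

Range = 0.047 − (-0.047) = 0.094 V.
Levels needed ≥ 0.094/113 nV = 831900. 2^20 = 1048576 suffices, so N_min = 20.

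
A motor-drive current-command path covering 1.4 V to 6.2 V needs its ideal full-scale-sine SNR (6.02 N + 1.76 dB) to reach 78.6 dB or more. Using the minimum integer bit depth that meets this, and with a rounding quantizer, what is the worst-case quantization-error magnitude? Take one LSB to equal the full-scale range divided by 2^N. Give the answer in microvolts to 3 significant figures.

293 µV

Full-scale range = 6.2 V − (1.4 V) = 4.8 V.
N ≥ (78.6 − 1.76)/6.02 = 12.764 → N_min = 13.
LSB = 4.8 V / 2^13 = 0.58594 mV.
Half an LSB is 293 µV.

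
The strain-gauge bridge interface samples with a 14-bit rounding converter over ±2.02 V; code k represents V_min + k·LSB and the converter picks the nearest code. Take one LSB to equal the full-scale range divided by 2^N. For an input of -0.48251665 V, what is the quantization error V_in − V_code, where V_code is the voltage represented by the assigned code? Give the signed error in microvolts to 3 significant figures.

Span: 2.02 V − (-2.02 V) = 4.04 V. LSB = 4.04 V / 2^14 ≈ 246.6 µV.
Position in LSBs: (-0.48251665 − (-2.02)) × 16384/4.04 = 6235.1800; rounding gives k = 6235.
Reconstructed level: -2.02 + 6235 × 4.04/16384 V = -0.48256103516 V.
e = -0.48251665 − (-0.48256103516) = +44.4 µV.

+44.4 µV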